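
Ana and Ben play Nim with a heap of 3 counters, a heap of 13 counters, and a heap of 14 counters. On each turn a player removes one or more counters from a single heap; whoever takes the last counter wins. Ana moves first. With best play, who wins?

Nim-sum: 3 XOR 13 XOR 14 = 0.
The nim-sum is 0, so this is a P-position: the player to move is in a losing position under optimal play; Ana is about to move from it and so loses — Ben wins.

Ben wins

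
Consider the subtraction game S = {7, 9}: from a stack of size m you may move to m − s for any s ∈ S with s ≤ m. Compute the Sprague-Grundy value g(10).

1

Build the Grundy sequence with g(k) = mex{g(k−s) : s ∈ {7, 9}, s ≤ k}:
g(0) = mex{} = 0
g(1) = mex{} = 0
g(2) = mex{} = 0
g(3) = mex{} = 0
g(4) = mex{} = 0
g(5) = mex{} = 0
g(6) = mex{} = 0
g(7) = mex{0} = 1
g(8) = mex{0} = 1
g(9) = mex{0} = 1
g(10) = mex{0} = 1
So g(10) = 1.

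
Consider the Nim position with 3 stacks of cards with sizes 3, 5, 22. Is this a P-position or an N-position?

N-position

Compute the nim-sum pairwise:
3 ⊕ 5 = 6
6 ⊕ 22 = 16
The nim-sum is 16 ≠ 0, so this is an N-position: the player to move can win.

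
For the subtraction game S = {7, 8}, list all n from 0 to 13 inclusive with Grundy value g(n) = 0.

0, 1, 2, 3, 4, 5, 6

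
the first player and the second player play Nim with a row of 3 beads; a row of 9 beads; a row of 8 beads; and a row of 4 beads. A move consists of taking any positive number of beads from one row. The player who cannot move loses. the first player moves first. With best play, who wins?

In binary:
  0011  (3)
  1001  (9)
  1000  (8)
  0100  (4)
  ----
  0110  (6)
The nim-sum is 6 ≠ 0, so this is an N-position: the player to move can win; the first player has a winning move.

the first player wins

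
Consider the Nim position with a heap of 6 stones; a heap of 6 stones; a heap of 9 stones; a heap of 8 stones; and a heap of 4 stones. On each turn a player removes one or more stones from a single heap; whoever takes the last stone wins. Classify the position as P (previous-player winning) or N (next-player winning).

N-position

Write each in binary and XOR column by column:
  0110  (6)
  0110  (6)
  1001  (9)
  1000  (8)
  0100  (4)
  ----
  0101  (5)
The nim-sum is 5 ≠ 0, so this is an N-position: the player to move can win.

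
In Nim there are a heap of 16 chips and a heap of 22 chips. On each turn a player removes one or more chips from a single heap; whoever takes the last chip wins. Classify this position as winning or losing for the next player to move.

In binary:
  10000  (16)
  10110  (22)
  -----
  00110  (6)
The nim-sum is 6 ≠ 0, so this is an N-position: the player to move can win.

Winning position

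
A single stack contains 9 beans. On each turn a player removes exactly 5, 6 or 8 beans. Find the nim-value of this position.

1

Grundy values for subtraction set {5, 6, 8}:
k:     0  1  2  3  4  5  6  7  8  9
g(k):  0  0  0  0  0  1  1  1  1  1
So g(9) = 1.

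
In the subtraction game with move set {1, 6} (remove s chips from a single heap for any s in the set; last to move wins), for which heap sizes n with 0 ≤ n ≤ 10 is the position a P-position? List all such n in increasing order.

0, 2, 4, 7, 9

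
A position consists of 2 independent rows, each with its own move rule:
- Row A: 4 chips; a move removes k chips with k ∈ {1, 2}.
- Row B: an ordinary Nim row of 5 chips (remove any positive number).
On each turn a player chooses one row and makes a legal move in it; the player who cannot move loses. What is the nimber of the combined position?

4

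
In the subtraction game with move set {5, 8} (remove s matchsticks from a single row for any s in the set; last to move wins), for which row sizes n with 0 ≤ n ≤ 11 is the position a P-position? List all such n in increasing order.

0, 1, 2, 3, 4

Grundy values for subtraction set {5, 8}:
g(0) = mex{} = 0
g(1) = mex{} = 0
g(2) = mex{} = 0
g(3) = mex{} = 0
g(4) = mex{} = 0
g(5) = mex{0} = 1
g(6) = mex{0} = 1
g(7) = mex{0} = 1
g(8) = mex{0} = 1
g(9) = mex{0} = 1
g(10) = mex{0,1} = 2
g(11) = mex{0,1} = 2
The P-positions (g = 0) in 0..11 are 0, 1, 2, 3, 4.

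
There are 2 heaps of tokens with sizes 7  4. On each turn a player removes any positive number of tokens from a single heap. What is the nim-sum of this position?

Nim-sum: 7 ⊕ 4 = 3.

3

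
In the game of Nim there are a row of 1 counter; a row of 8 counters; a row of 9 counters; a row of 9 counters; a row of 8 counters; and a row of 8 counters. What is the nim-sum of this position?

Nim-sum: 1 ^ 8 ^ 9 ^ 9 ^ 8 ^ 8 = 9.

9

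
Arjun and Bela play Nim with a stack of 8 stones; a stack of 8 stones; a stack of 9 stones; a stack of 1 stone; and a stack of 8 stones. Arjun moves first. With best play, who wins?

Bela wins

Nim-sum: 8 ^ 8 ^ 9 ^ 1 ^ 8 = 0.
The nim-sum is 0, so this is a P-position: the player to move is in a losing position under optimal play; Arjun is about to move from it and so loses — Bela wins.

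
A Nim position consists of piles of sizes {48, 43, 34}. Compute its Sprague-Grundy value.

57

Nim-sum: 48 ^ 43 ^ 34 = 57.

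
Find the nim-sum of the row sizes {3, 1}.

Nim-sum: 3 ⊕ 1 = 2.

2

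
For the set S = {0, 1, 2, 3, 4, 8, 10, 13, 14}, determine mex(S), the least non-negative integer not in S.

5

The values 0, 1, 2, 3, 4 are all present; 5 is the first non-negative integer missing from the set.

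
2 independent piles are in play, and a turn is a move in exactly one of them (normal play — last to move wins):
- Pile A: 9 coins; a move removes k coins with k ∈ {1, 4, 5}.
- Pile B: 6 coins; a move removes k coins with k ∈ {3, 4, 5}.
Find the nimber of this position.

Build the Grundy sequence for pile A with g(k) = mex{g(k−s) : s ∈ {1, 4, 5}, s ≤ k}:
g(0) = mex{} = 0
g(1) = mex{0} = 1
g(2) = mex{1} = 0
g(3) = mex{0} = 1
g(4) = mex{0,1} = 2
g(5) = mex{0,1,2} = 3
g(6) = mex{0,1,3} = 2
g(7) = mex{0,1,2} = 3
g(8) = mex{1,2,3} = 0
g(9) = mex{0,2,3} = 1
So g(9) = 1.
Grundy values for pile B (subtraction set {3, 4, 5}):
g(0) = mex{} = 0
g(1) = mex{} = 0
g(2) = mex{} = 0
g(3) = mex{0} = 1
g(4) = mex{0} = 1
g(5) = mex{0} = 1
g(6) = mex{0,1} = 2
So g(6) = 2.
By the Sprague-Grundy theorem, the Grundy value of a sum of independent games is the XOR of the component values.
Combined value = 1 XOR 2 = 3.

3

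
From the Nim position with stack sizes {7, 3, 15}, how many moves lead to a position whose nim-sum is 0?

1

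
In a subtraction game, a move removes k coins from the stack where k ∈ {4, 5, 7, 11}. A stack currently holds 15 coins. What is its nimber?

Build the Grundy sequence with g(k) = mex{g(k−s) : s ∈ {4, 5, 7, 11}, s ≤ k}:
k:     0  1  2  3  4  5  6  7  8  9 10 11 12 13 14 15
g(k):  0  0  0  0  1  1  1  1  2  2  2  2  3  3  3  0
So g(15) = 0.

0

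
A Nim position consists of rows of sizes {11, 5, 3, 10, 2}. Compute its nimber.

5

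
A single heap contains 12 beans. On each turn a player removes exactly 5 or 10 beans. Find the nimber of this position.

Build the Grundy sequence with g(k) = mex{g(k−s) : s ∈ {5, 10}, s ≤ k}:
g(0) = mex{} = 0
g(1) = mex{} = 0
g(2) = mex{} = 0
g(3) = mex{} = 0
g(4) = mex{} = 0
g(5) = mex{0} = 1
g(6) = mex{0} = 1
g(7) = mex{0} = 1
g(8) = mex{0} = 1
g(9) = mex{0} = 1
g(10) = mex{0,1} = 2
g(11) = mex{0,1} = 2
g(12) = mex{0,1} = 2
So g(12) = 2.

2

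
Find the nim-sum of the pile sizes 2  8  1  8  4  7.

Compute the nim-sum pairwise:
2 ⊕ 8 = 10
10 ⊕ 1 = 11
11 ⊕ 8 = 3
3 ⊕ 4 = 7
7 ⊕ 7 = 0

0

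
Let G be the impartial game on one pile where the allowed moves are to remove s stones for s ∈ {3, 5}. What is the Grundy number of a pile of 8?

0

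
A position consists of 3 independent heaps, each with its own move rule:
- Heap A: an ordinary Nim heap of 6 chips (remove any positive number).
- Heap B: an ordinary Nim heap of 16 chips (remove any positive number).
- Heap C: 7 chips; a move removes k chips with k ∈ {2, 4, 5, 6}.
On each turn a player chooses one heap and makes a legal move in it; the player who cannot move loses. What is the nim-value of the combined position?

21

Heap A is a plain Nim heap of size 6, so its Grundy value is 6.
Heap B is a plain Nim heap of size 16, so its Grundy value is 16.
Grundy values for heap C (subtraction set {2, 4, 5, 6}):
k:     0  1  2  3  4  5  6  7
g(k):  0  0  1  1  2  2  3  3
So g(7) = 3.
The value of a disjunctive sum is the nim-sum of the parts.
Combined value = 6 XOR 16 XOR 3 = 21.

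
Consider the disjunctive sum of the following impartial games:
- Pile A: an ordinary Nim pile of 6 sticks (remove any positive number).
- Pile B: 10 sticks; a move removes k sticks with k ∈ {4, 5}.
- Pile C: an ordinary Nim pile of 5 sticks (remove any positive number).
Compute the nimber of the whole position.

3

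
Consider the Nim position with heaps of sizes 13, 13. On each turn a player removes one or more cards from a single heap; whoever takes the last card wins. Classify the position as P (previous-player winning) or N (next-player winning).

P-position

Write each in binary and XOR column by column:
  1101  (13)
  1101  (13)
  ----
  0000  (0)
The nim-sum is 0, so this is a P-position: the player to move is in a losing position under optimal play.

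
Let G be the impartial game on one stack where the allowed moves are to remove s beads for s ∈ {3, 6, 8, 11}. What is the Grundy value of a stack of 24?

Build the Grundy sequence with g(k) = mex{g(k−s) : s ∈ {3, 6, 8, 11}, s ≤ k}:
k:     0  1  2  3  4  5  6  7  8  9 10 11 12 13 14 15 16 17 18 19 20 21 22 23 24
g(k):  0  0  0  1  1  1  2  2  2  3  3  3  4  4  0  0  0  1  1  1  2  2  2  3  3
So g(24) = 3.

3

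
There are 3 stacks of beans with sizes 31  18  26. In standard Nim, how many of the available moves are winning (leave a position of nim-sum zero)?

Nim-sum: 31 ⊕ 18 ⊕ 26 = 23.
The overall nim-sum is X = 23. A stack of size p has a winning move iff p XOR X < p (reduce it to p XOR X).
  31: 31 XOR 23 = 8 < 31 — winning move (to 8).
  18: 18 XOR 23 = 5 < 18 — winning move (to 5).
  26: 26 XOR 23 = 13 < 26 — winning move (to 13).
That gives 3 winning moves.

3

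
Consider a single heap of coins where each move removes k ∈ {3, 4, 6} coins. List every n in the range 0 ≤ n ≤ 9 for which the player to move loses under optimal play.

Grundy values for subtraction set {3, 4, 6}:
g(0) = mex{} = 0
g(1) = mex{} = 0
g(2) = mex{} = 0
g(3) = mex{0} = 1
g(4) = mex{0} = 1
g(5) = mex{0} = 1
g(6) = mex{0,1} = 2
g(7) = mex{0,1} = 2
g(8) = mex{0,1} = 2
g(9) = mex{1,2} = 0
The P-positions (g = 0) in 0..9 are 0, 1, 2, 9.

0, 1, 2, 9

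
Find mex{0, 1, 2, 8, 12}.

The values 0, 1, 2 are all present; 3 is the first non-negative integer missing from the set.

3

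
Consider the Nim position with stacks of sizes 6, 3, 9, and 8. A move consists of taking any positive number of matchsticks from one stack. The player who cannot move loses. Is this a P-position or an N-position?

N-position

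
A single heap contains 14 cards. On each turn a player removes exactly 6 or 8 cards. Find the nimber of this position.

0

Build the Grundy sequence with g(k) = mex{g(k−s) : s ∈ {6, 8}, s ≤ k}:
g(0) = mex{} = 0
g(1) = mex{} = 0
g(2) = mex{} = 0
g(3) = mex{} = 0
g(4) = mex{} = 0
g(5) = mex{} = 0
g(6) = mex{0} = 1
g(7) = mex{0} = 1
g(8) = mex{0} = 1
g(9) = mex{0} = 1
g(10) = mex{0} = 1
g(11) = mex{0} = 1
g(12) = mex{0,1} = 2
g(13) = mex{0,1} = 2
g(14) = mex{1} = 0
So g(14) = 0.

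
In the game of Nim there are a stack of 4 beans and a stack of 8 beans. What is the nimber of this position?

In binary:
  0100  (4)
  1000  (8)
  ----
  1100  (12)

12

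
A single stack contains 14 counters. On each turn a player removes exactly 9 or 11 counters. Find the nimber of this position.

Build the Grundy sequence with g(k) = mex{g(k−s) : s ∈ {9, 11}, s ≤ k}:
k:     0  1  2  3  4  5  6  7  8  9 10 11 12 13 14
g(k):  0  0  0  0  0  0  0  0  0  1  1  1  1  1  1
So g(14) = 1.

1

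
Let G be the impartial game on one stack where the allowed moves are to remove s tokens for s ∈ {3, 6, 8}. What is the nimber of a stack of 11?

0

Compute g(0), g(1), … for moves {3, 6, 8}:
g(0) = mex{} = 0
g(1) = mex{} = 0
g(2) = mex{} = 0
g(3) = mex{0} = 1
g(4) = mex{0} = 1
g(5) = mex{0} = 1
g(6) = mex{0,1} = 2
g(7) = mex{0,1} = 2
g(8) = mex{0,1} = 2
g(9) = mex{0,1,2} = 3
g(10) = mex{0,1,2} = 3
g(11) = mex{1,2} = 0
So g(11) = 0.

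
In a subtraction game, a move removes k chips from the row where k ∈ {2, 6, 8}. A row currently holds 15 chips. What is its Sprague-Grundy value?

Compute g(0), g(1), … for moves {2, 6, 8}:
k:     0  1  2  3  4  5  6  7  8  9 10 11 12 13 14 15
g(k):  0  0  1  1  0  0  1  1  2  2  3  3  2  2  0  0
So g(15) = 0.

0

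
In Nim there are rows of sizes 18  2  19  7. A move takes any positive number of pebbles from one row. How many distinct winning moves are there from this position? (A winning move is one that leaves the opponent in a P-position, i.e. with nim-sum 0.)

1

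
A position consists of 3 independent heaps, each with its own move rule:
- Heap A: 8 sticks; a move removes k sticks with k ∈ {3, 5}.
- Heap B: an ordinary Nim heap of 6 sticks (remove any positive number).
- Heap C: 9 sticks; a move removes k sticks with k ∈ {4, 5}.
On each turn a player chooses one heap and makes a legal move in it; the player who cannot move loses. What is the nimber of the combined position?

6

Build the Grundy sequence for heap A with g(k) = mex{g(k−s) : s ∈ {3, 5}, s ≤ k}:
k:     0  1  2  3  4  5  6  7  8
g(k):  0  0  0  1  1  1  2  2  0
So g(8) = 0.
Heap B is a plain Nim heap of size 6, so its Grundy value is 6.
Build the Grundy sequence for heap C with g(k) = mex{g(k−s) : s ∈ {4, 5}, s ≤ k}:
g(0) = mex{} = 0
g(1) = mex{} = 0
g(2) = mex{} = 0
g(3) = mex{} = 0
g(4) = mex{0} = 1
g(5) = mex{0} = 1
g(6) = mex{0} = 1
g(7) = mex{0} = 1
g(8) = mex{0,1} = 2
g(9) = mex{1} = 0
So g(9) = 0.
The value of a disjunctive sum is the nim-sum of the parts.
Combined value = 0 ⊕ 6 ⊕ 0 = 6.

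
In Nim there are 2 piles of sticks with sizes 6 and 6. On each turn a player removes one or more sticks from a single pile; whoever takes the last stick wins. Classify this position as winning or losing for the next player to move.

Bitwise XOR of the heap sizes:
  110  (6)
  110  (6)
  ---
  000  (0)
The nim-sum is 0, so this is a P-position: the player to move is in a losing position under optimal play.

Losing position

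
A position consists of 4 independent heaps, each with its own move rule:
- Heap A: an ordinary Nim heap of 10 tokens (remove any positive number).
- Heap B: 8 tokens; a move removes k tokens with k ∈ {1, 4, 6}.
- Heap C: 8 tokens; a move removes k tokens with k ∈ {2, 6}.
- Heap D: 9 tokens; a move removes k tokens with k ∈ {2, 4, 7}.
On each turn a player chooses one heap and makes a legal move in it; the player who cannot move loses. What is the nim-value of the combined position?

Heap A is a plain Nim heap of size 10, so its Grundy value is 10.
Build the Grundy sequence for heap B with g(k) = mex{g(k−s) : s ∈ {1, 4, 6}, s ≤ k}:
k:     0  1  2  3  4  5  6  7  8
g(k):  0  1  0  1  2  0  1  0  1
So g(8) = 1.
Build the Grundy sequence for heap C with g(k) = mex{g(k−s) : s ∈ {2, 6}, s ≤ k}:
k:     0  1  2  3  4  5  6  7  8
g(k):  0  0  1  1  0  0  1  1  0
So g(8) = 0.
Build the Grundy sequence for heap D with g(k) = mex{g(k−s) : s ∈ {2, 4, 7}, s ≤ k}:
k:     0  1  2  3  4  5  6  7  8  9
g(k):  0  0  1  1  2  2  0  3  1  0
So g(9) = 0.
By the Sprague-Grundy theorem, the Grundy value of a sum of independent games is the XOR of the component values.
Combined value = 10 ⊕ 1 ⊕ 0 ⊕ 0 = 11.

11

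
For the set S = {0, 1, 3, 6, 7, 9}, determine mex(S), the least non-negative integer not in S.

2

The values 0, 1 are all present; 2 is the first non-negative integer missing from the set.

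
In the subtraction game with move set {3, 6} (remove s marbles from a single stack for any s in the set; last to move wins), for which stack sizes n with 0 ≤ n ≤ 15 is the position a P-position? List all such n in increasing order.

Grundy values for subtraction set {3, 6}:
k:     0  1  2  3  4  5  6  7  8  9 10 11 12 13 14 15
g(k):  0  0  0  1  1  1  2  2  2  0  0  0  1  1  1  2
The P-positions (g = 0) in 0..15 are 0, 1, 2, 9, 10, 11.

0, 1, 2, 9, 10, 11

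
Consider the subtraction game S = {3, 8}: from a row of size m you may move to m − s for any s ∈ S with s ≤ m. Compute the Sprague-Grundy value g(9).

1

Compute g(0), g(1), … for moves {3, 8}:
g(0) = mex{} = 0
g(1) = mex{} = 0
g(2) = mex{} = 0
g(3) = mex{0} = 1
g(4) = mex{0} = 1
g(5) = mex{0} = 1
g(6) = mex{1} = 0
g(7) = mex{1} = 0
g(8) = mex{0,1} = 2
g(9) = mex{0} = 1
So g(9) = 1.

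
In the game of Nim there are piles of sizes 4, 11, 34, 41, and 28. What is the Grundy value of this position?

24

Compute the nim-sum pairwise:
4 XOR 11 = 15
15 XOR 34 = 45
45 XOR 41 = 4
4 XOR 28 = 24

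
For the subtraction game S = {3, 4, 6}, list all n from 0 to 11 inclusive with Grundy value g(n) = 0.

0, 1, 2, 9, 10, 11

Compute g(0), g(1), … for moves {3, 4, 6}:
k:     0  1  2  3  4  5  6  7  8  9 10 11
g(k):  0  0  0  1  1  1  2  2  2  0  0  0
The P-positions (g = 0) in 0..11 are 0, 1, 2, 9, 10, 11.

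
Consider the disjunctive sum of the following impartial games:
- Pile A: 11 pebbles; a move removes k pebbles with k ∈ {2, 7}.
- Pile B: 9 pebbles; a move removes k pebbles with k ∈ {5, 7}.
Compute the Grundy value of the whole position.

Grundy values for pile A (subtraction set {2, 7}):
k:     0  1  2  3  4  5  6  7  8  9 10 11
g(k):  0  0  1  1  0  0  1  1  2  0  0  1
So g(11) = 1.
Grundy values for pile B (subtraction set {5, 7}):
k:     0  1  2  3  4  5  6  7  8  9
g(k):  0  0  0  0  0  1  1  1  1  1
So g(9) = 1.
By the Sprague-Grundy theorem, the Grundy value of a sum of independent games is the XOR of the component values.
Combined value = 1 ⊕ 1 = 0.

0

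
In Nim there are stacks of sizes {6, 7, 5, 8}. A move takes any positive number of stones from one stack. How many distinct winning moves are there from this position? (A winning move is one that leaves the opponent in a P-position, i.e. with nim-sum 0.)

In binary:
  0110  (6)
  0111  (7)
  0101  (5)
  1000  (8)
  ----
  1100  (12)
The overall nim-sum is X = 12. A stack of size p has a winning move iff p XOR X < p (reduce it to p XOR X).
  6: 6 XOR 12 = 10 ≥ 6 — no move.
  7: 7 XOR 12 = 11 ≥ 7 — no move.
  5: 5 XOR 12 = 9 ≥ 5 — no move.
  8: 8 XOR 12 = 4 < 8 — winning move (to 4).
That gives 1 winning move.

1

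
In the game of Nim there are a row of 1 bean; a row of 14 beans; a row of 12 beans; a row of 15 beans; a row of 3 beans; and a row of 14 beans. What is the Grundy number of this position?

1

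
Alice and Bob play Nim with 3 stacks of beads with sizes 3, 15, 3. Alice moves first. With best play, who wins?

Alice wins

Compute the nim-sum pairwise:
3 XOR 15 = 12
12 XOR 3 = 15
The nim-sum is 15 ≠ 0, so this is an N-position: the player to move can win; Alice has a winning move.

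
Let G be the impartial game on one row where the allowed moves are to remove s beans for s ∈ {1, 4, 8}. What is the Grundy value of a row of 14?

Build the Grundy sequence with g(k) = mex{g(k−s) : s ∈ {1, 4, 8}, s ≤ k}:
k:     0  1  2  3  4  5  6  7  8  9 10 11 12 13 14
g(k):  0  1  0  1  2  0  1  0  1  2  3  2  0  1  0
So g(14) = 0.

0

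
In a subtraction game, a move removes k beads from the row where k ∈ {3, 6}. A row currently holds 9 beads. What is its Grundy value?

0

Grundy values for subtraction set {3, 6}:
g(0) = mex{} = 0
g(1) = mex{} = 0
g(2) = mex{} = 0
g(3) = mex{0} = 1
g(4) = mex{0} = 1
g(5) = mex{0} = 1
g(6) = mex{0,1} = 2
g(7) = mex{0,1} = 2
g(8) = mex{0,1} = 2
g(9) = mex{1,2} = 0
So g(9) = 0.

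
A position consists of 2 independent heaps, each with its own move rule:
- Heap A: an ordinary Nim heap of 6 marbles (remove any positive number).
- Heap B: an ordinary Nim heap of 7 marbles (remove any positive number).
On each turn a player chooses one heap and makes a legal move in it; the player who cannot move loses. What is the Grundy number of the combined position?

Heap A is a plain Nim heap of size 6, so its Grundy value is 6.
Heap B is a plain Nim heap of size 7, so its Grundy value is 7.
By the Sprague-Grundy theorem, the Grundy value of a sum of independent games is the XOR of the component values.
Combined value = 6 ⊕ 7 = 1.

1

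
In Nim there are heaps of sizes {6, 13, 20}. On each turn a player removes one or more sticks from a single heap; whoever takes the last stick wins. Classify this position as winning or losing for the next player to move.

Bitwise XOR of the heap sizes:
  00110  (6)
  01101  (13)
  10100  (20)
  -----
  11111  (31)
The nim-sum is 31 ≠ 0, so this is an N-position: the player to move can win.

Winning position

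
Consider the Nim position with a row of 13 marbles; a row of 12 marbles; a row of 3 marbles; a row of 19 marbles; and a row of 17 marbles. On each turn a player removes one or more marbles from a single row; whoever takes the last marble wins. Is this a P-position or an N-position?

Compute the nim-sum pairwise:
13 XOR 12 = 1
1 XOR 3 = 2
2 XOR 19 = 17
17 XOR 17 = 0
The nim-sum is 0, so this is a P-position: the player to move is in a losing position under optimal play.

P-position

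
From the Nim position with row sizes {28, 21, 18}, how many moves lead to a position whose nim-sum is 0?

3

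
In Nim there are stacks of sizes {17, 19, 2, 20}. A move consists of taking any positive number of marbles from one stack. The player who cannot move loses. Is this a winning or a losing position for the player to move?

Winning position

Nim-sum: 17 ^ 19 ^ 2 ^ 20 = 20.
The nim-sum is 20 ≠ 0, so this is an N-position: the player to move can win.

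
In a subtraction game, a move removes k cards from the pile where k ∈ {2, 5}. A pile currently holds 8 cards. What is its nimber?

Compute g(0), g(1), … for moves {2, 5}:
g(0) = mex{} = 0
g(1) = mex{} = 0
g(2) = mex{0} = 1
g(3) = mex{0} = 1
g(4) = mex{1} = 0
g(5) = mex{0,1} = 2
g(6) = mex{0} = 1
g(7) = mex{1,2} = 0
g(8) = mex{1} = 0
So g(8) = 0.

0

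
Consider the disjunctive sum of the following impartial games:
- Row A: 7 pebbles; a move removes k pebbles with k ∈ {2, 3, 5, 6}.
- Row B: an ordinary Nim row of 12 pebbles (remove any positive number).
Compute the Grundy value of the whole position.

15

Grundy values for row A (subtraction set {2, 3, 5, 6}):
g(0) = mex{} = 0
g(1) = mex{} = 0
g(2) = mex{0} = 1
g(3) = mex{0} = 1
g(4) = mex{0,1} = 2
g(5) = mex{0,1} = 2
g(6) = mex{0,1,2} = 3
g(7) = mex{0,1,2} = 3
So g(7) = 3.
Row B is a plain Nim row of size 12, so its Grundy value is 12.
By the Sprague-Grundy theorem, the Grundy value of a sum of independent games is the XOR of the component values.
Combined value = 3 XOR 12 = 15.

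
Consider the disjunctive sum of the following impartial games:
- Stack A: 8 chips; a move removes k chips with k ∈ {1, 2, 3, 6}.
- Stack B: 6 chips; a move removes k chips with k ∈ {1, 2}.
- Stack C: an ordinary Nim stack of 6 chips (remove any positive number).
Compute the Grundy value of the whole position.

For stack A, compute g(0), g(1), … with moves {1, 2, 3, 6}:
k:     0  1  2  3  4  5  6  7  8
g(k):  0  1  2  3  0  1  2  3  0
So g(8) = 0.
For stack B, compute g(0), g(1), … with moves {1, 2}:
k:     0  1  2  3  4  5  6
g(k):  0  1  2  0  1  2  0
So g(6) = 0.
Stack C is a plain Nim stack of size 6, so its Grundy value is 6.
By the Sprague-Grundy theorem, the Grundy value of a sum of independent games is the XOR of the component values.
Combined value = 0 ⊕ 0 ⊕ 6 = 6.

6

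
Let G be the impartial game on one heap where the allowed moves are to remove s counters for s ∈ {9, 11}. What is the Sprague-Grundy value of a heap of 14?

1

Build the Grundy sequence with g(k) = mex{g(k−s) : s ∈ {9, 11}, s ≤ k}:
k:     0  1  2  3  4  5  6  7  8  9 10 11 12 13 14
g(k):  0  0  0  0  0  0  0  0  0  1  1  1  1  1  1
So g(14) = 1.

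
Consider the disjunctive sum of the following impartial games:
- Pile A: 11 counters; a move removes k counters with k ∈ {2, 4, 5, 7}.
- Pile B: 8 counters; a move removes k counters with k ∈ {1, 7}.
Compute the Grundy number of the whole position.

Build the Grundy sequence for pile A with g(k) = mex{g(k−s) : s ∈ {2, 4, 5, 7}, s ≤ k}:
g(0) = mex{} = 0
g(1) = mex{} = 0
g(2) = mex{0} = 1
g(3) = mex{0} = 1
g(4) = mex{0,1} = 2
g(5) = mex{0,1} = 2
g(6) = mex{0,1,2} = 3
g(7) = mex{0,1,2} = 3
g(8) = mex{0,1,2,3} = 4
g(9) = mex{1,2,3} = 0
g(10) = mex{1,2,3,4} = 0
g(11) = mex{0,2,3} = 1
So g(11) = 1.
Build the Grundy sequence for pile B with g(k) = mex{g(k−s) : s ∈ {1, 7}, s ≤ k}:
k:     0  1  2  3  4  5  6  7  8
g(k):  0  1  0  1  0  1  0  1  0
So g(8) = 0.
By the Sprague-Grundy theorem, the Grundy value of a sum of independent games is the XOR of the component values.
Combined value = 1 XOR 0 = 1.

1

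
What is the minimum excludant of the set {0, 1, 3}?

2

The values 0, 1 are all present; 2 is the first non-negative integer missing from the set.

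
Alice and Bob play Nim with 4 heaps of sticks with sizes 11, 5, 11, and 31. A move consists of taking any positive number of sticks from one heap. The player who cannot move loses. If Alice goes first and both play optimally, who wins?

Alice wins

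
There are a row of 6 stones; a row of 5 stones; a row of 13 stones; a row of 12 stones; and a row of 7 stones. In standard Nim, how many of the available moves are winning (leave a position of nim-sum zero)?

5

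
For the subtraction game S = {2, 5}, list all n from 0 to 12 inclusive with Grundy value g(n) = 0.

0, 1, 4, 7, 8, 11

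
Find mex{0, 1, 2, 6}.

3

The values 0, 1, 2 are all present; 3 is the first non-negative integer missing from the set.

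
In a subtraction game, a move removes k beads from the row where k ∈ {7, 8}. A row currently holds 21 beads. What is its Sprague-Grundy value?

Build the Grundy sequence with g(k) = mex{g(k−s) : s ∈ {7, 8}, s ≤ k}:
k:     0  1  2  3  4  5  6  7  8  9 10 11 12 13 14 15 16 17 18 19 20 21
g(k):  0  0  0  0  0  0  0  1  1  1  1  1  1  1  2  0  0  0  0  0  0  0
So g(21) = 0.

0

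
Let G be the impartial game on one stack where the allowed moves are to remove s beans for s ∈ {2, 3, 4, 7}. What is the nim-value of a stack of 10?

2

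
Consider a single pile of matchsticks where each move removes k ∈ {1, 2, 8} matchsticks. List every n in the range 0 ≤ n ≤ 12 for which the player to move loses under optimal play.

Grundy values for subtraction set {1, 2, 8}:
g(0) = mex{} = 0
g(1) = mex{0} = 1
g(2) = mex{0,1} = 2
g(3) = mex{1,2} = 0
g(4) = mex{0,2} = 1
g(5) = mex{0,1} = 2
g(6) = mex{1,2} = 0
g(7) = mex{0,2} = 1
g(8) = mex{0,1} = 2
g(9) = mex{1,2} = 0
g(10) = mex{0,2} = 1
g(11) = mex{0,1} = 2
g(12) = mex{1,2} = 0
The P-positions (g = 0) in 0..12 are 0, 3, 6, 9, 12.

0, 3, 6, 9, 12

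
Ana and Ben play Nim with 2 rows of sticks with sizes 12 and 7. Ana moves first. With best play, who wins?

Ana wins

Bitwise XOR of the heap sizes:
  1100  (12)
  0111  (7)
  ----
  1011  (11)
The nim-sum is 11 ≠ 0, so this is an N-position: the player to move can win; Ana has a winning move.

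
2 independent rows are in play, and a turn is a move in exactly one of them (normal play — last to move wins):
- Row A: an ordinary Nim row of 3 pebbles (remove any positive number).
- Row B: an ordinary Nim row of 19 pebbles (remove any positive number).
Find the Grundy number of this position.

16

Row A is a plain Nim row of size 3, so its Grundy value is 3.
Row B is a plain Nim row of size 19, so its Grundy value is 19.
The value of a disjunctive sum is the nim-sum of the parts.
Combined value = 3 ⊕ 19 = 16.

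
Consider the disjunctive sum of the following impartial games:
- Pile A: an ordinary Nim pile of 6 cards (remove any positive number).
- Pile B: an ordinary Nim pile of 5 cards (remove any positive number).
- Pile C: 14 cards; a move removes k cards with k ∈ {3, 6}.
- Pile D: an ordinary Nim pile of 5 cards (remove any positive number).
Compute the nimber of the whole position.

7

Pile A is a plain Nim pile of size 6, so its Grundy value is 6.
Pile B is a plain Nim pile of size 5, so its Grundy value is 5.
For pile C, compute g(0), g(1), … with moves {3, 6}:
g(0) = mex{} = 0
g(1) = mex{} = 0
g(2) = mex{} = 0
g(3) = mex{0} = 1
g(4) = mex{0} = 1
g(5) = mex{0} = 1
g(6) = mex{0,1} = 2
g(7) = mex{0,1} = 2
g(8) = mex{0,1} = 2
g(9) = mex{1,2} = 0
g(10) = mex{1,2} = 0
g(11) = mex{1,2} = 0
g(12) = mex{0,2} = 1
g(13) = mex{0,2} = 1
g(14) = mex{0,2} = 1
So g(14) = 1.
Pile D is a plain Nim pile of size 5, so its Grundy value is 5.
The value of a disjunctive sum is the nim-sum of the parts.
Combined value = 6 XOR 5 XOR 1 XOR 5 = 7.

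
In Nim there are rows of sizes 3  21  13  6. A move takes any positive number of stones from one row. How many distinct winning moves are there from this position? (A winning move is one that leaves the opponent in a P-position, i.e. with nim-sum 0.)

1

Compute the nim-sum pairwise:
3 ⊕ 21 = 22
22 ⊕ 13 = 27
27 ⊕ 6 = 29
The overall nim-sum is X = 29. A row of size p has a winning move iff p XOR X < p (reduce it to p XOR X).
  3: 3 XOR 29 = 30 ≥ 3 — no move.
  21: 21 XOR 29 = 8 < 21 — winning move (to 8).
  13: 13 XOR 29 = 16 ≥ 13 — no move.
  6: 6 XOR 29 = 27 ≥ 6 — no move.
That gives 1 winning move.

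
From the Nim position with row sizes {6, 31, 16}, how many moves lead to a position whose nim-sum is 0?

1

Nim-sum: 6 ^ 31 ^ 16 = 9.
The overall nim-sum is X = 9. A row of size p has a winning move iff p XOR X < p (reduce it to p XOR X).
  6: 6 XOR 9 = 15 ≥ 6 — no move.
  31: 31 XOR 9 = 22 < 31 — winning move (to 22).
  16: 16 XOR 9 = 25 ≥ 16 — no move.
That gives 1 winning move.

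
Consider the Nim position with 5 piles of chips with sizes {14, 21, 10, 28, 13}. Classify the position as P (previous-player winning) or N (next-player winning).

Write each in binary and XOR column by column:
  01110  (14)
  10101  (21)
  01010  (10)
  11100  (28)
  01101  (13)
  -----
  00000  (0)
The nim-sum is 0, so this is a P-position: the player to move is in a losing position under optimal play.

P-position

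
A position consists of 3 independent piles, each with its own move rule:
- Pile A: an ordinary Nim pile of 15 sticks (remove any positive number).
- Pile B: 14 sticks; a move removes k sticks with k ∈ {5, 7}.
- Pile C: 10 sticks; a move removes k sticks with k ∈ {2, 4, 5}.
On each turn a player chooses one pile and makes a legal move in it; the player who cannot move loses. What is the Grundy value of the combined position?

Pile A is a plain Nim pile of size 15, so its Grundy value is 15.
Build the Grundy sequence for pile B with g(k) = mex{g(k−s) : s ∈ {5, 7}, s ≤ k}:
k:     0  1  2  3  4  5  6  7  8  9 10 11 12 13 14
g(k):  0  0  0  0  0  1  1  1  1  1  2  2  0  0  0
So g(14) = 0.
Grundy values for pile C (subtraction set {2, 4, 5}):
k:     0  1  2  3  4  5  6  7  8  9 10
g(k):  0  0  1  1  2  2  3  0  0  1  1
So g(10) = 1.
By the Sprague-Grundy theorem, the Grundy value of a sum of independent games is the XOR of the component values.
Combined value = 15 XOR 0 XOR 1 = 14.

14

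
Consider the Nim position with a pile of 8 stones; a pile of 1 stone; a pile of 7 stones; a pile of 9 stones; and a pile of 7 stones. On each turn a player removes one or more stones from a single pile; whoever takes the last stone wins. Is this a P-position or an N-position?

P-position

Compute the nim-sum pairwise:
8 ^ 1 = 9
9 ^ 7 = 14
14 ^ 9 = 7
7 ^ 7 = 0
The nim-sum is 0, so this is a P-position: the player to move is in a losing position under optimal play.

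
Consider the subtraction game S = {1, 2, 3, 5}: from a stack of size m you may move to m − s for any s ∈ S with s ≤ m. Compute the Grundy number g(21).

Compute g(0), g(1), … for moves {1, 2, 3, 5}:
k:     0  1  2  3  4  5  6  7  8  9 10 11 12 13 14 15 16 17 18 19 20 21
g(k):  0  1  2  3  0  1  2  3  0  1  2  3  0  1  2  3  0  1  2  3  0  1
So g(21) = 1.

1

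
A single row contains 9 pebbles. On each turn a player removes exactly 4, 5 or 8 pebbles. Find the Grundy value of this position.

Grundy values for subtraction set {4, 5, 8}:
k:     0  1  2  3  4  5  6  7  8  9
g(k):  0  0  0  0  1  1  1  1  2  2
So g(9) = 2.

2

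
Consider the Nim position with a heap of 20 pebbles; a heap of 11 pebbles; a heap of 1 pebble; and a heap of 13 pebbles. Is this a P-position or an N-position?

N-position

Compute the nim-sum pairwise:
20 XOR 11 = 31
31 XOR 1 = 30
30 XOR 13 = 19
The nim-sum is 19 ≠ 0, so this is an N-position: the player to move can win.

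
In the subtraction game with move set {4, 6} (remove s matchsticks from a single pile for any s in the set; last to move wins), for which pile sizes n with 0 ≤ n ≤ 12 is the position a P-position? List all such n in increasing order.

0, 1, 2, 3, 10, 11, 12

Compute g(0), g(1), … for moves {4, 6}:
g(0) = mex{} = 0
g(1) = mex{} = 0
g(2) = mex{} = 0
g(3) = mex{} = 0
g(4) = mex{0} = 1
g(5) = mex{0} = 1
g(6) = mex{0} = 1
g(7) = mex{0} = 1
g(8) = mex{0,1} = 2
g(9) = mex{0,1} = 2
g(10) = mex{1} = 0
g(11) = mex{1} = 0
g(12) = mex{1,2} = 0
The P-positions (g = 0) in 0..12 are 0, 1, 2, 3, 10, 11, 12.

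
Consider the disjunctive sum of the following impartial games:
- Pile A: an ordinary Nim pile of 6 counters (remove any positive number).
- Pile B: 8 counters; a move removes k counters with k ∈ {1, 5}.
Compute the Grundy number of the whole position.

6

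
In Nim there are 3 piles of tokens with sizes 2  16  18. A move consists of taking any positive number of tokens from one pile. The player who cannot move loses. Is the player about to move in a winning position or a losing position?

In binary:
  00010  (2)
  10000  (16)
  10010  (18)
  -----
  00000  (0)
The nim-sum is 0, so this is a P-position: the player to move is in a losing position under optimal play.

Losing position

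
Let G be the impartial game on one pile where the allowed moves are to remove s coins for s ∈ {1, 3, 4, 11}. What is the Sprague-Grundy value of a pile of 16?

0

Compute g(0), g(1), … for moves {1, 3, 4, 11}:
k:     0  1  2  3  4  5  6  7  8  9 10 11 12 13 14 15 16
g(k):  0  1  0  1  2  3  2  0  1  0  1  2  3  2  0  1  0
So g(16) = 0.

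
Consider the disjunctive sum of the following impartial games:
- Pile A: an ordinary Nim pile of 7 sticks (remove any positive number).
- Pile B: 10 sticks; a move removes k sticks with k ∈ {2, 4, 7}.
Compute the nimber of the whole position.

5

Pile A is a plain Nim pile of size 7, so its Grundy value is 7.
For pile B, compute g(0), g(1), … with moves {2, 4, 7}:
k:     0  1  2  3  4  5  6  7  8  9 10
g(k):  0  0  1  1  2  2  0  3  1  0  2
So g(10) = 2.
The value of a disjunctive sum is the nim-sum of the parts.
Combined value = 7 ⊕ 2 = 5.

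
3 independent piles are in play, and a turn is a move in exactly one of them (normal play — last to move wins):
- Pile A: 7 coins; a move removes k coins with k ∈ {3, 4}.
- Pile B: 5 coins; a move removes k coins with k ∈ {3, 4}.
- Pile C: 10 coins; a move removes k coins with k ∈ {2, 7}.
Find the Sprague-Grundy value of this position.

Grundy values for pile A (subtraction set {3, 4}):
k:     0  1  2  3  4  5  6  7
g(k):  0  0  0  1  1  1  2  0
So g(7) = 0.
Grundy values for pile B (subtraction set {3, 4}):
k:     0  1  2  3  4  5
g(k):  0  0  0  1  1  1
So g(5) = 1.
Grundy values for pile C (subtraction set {2, 7}):
k:     0  1  2  3  4  5  6  7  8  9 10
g(k):  0  0  1  1  0  0  1  1  2  0  0
So g(10) = 0.
By the Sprague-Grundy theorem, the Grundy value of a sum of independent games is the XOR of the component values.
Combined value = 0 ⊕ 1 ⊕ 0 = 1.

1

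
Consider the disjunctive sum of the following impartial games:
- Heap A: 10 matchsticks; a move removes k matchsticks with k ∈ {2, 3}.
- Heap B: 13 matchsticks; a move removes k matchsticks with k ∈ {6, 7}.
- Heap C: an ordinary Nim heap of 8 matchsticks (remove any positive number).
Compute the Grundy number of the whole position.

Build the Grundy sequence for heap A with g(k) = mex{g(k−s) : s ∈ {2, 3}, s ≤ k}:
k:     0  1  2  3  4  5  6  7  8  9 10
g(k):  0  0  1  1  2  0  0  1  1  2  0
So g(10) = 0.
Grundy values for heap B (subtraction set {6, 7}):
k:     0  1  2  3  4  5  6  7  8  9 10 11 12 13
g(k):  0  0  0  0  0  0  1  1  1  1  1  1  2  0
So g(13) = 0.
Heap C is a plain Nim heap of size 8, so its Grundy value is 8.
The value of a disjunctive sum is the nim-sum of the parts.
Combined value = 0 ⊕ 0 ⊕ 8 = 8.

8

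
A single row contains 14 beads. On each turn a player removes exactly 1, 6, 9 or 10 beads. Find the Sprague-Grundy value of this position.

3

Build the Grundy sequence with g(k) = mex{g(k−s) : s ∈ {1, 6, 9, 10}, s ≤ k}:
k:     0  1  2  3  4  5  6  7  8  9 10 11 12 13 14
g(k):  0  1  0  1  0  1  2  0  1  2  3  2  3  2  3
So g(14) = 3.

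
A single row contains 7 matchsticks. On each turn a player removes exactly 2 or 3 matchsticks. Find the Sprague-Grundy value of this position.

Grundy values for subtraction set {2, 3}:
k:     0  1  2  3  4  5  6  7
g(k):  0  0  1  1  2  0  0  1
So g(7) = 1.

1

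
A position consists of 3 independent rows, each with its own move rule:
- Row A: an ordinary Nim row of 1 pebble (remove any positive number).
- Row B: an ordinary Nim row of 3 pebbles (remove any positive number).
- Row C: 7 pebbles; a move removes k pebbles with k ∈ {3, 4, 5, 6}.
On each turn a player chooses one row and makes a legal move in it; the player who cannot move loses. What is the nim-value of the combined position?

0

Row A is a plain Nim row of size 1, so its Grundy value is 1.
Row B is a plain Nim row of size 3, so its Grundy value is 3.
For row C, compute g(0), g(1), … with moves {3, 4, 5, 6}:
g(0) = mex{} = 0
g(1) = mex{} = 0
g(2) = mex{} = 0
g(3) = mex{0} = 1
g(4) = mex{0} = 1
g(5) = mex{0} = 1
g(6) = mex{0,1} = 2
g(7) = mex{0,1} = 2
So g(7) = 2.
The value of a disjunctive sum is the nim-sum of the parts.
Combined value = 1 ⊕ 3 ⊕ 2 = 0.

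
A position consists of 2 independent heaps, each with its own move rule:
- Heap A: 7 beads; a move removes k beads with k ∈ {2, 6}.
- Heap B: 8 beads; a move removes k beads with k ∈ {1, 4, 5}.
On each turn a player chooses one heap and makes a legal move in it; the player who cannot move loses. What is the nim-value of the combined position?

1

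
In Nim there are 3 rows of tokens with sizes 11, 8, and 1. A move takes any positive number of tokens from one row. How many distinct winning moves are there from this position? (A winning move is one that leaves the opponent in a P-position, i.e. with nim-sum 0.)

Nim-sum: 11 XOR 8 XOR 1 = 2.
The overall nim-sum is X = 2. A row of size p has a winning move iff p XOR X < p (reduce it to p XOR X).
  11: 11 XOR 2 = 9 < 11 — winning move (to 9).
  8: 8 XOR 2 = 10 ≥ 8 — no move.
  1: 1 XOR 2 = 3 ≥ 1 — no move.
That gives 1 winning move.

1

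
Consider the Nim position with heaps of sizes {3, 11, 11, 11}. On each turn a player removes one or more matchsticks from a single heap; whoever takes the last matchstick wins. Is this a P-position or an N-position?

Compute the nim-sum pairwise:
3 ^ 11 = 8
8 ^ 11 = 3
3 ^ 11 = 8
The nim-sum is 8 ≠ 0, so this is an N-position: the player to move can win.

N-position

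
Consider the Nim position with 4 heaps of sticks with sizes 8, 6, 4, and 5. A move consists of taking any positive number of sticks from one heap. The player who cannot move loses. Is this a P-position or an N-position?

Compute the nim-sum pairwise:
8 ⊕ 6 = 14
14 ⊕ 4 = 10
10 ⊕ 5 = 15
The nim-sum is 15 ≠ 0, so this is an N-position: the player to move can win.

N-position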